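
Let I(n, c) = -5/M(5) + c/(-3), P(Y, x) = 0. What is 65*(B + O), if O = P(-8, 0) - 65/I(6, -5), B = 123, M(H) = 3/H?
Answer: 34515/4 ≈ 8628.8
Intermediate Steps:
I(n, c) = -25/3 - c/3 (I(n, c) = -5/(3/5) + c/(-3) = -5/(3*(1/5)) + c*(-1/3) = -5/3/5 - c/3 = -5*5/3 - c/3 = -25/3 - c/3)
O = 39/4 (O = 0 - 65/(-25/3 - 1/3*(-5)) = 0 - 65/(-25/3 + 5/3) = 0 - 65/(-20/3) = 0 - 65*(-3)/20 = 0 - 1*(-39/4) = 0 + 39/4 = 39/4 ≈ 9.7500)
65*(B + O) = 65*(123 + 39/4) = 65*(531/4) = 34515/4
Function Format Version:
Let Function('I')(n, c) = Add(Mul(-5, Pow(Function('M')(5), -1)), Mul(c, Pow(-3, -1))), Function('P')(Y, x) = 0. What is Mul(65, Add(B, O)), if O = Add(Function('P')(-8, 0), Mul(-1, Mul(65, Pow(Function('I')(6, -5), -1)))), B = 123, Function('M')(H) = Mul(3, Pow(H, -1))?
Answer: Rational(34515, 4) ≈ 8628.8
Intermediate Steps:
Function('I')(n, c) = Add(Rational(-25, 3), Mul(Rational(-1, 3), c)) (Function('I')(n, c) = Add(Mul(-5, Pow(Mul(3, Pow(5, -1)), -1)), Mul(c, Pow(-3, -1))) = Add(Mul(-5, Pow(Mul(3, Rational(1, 5)), -1)), Mul(c, Rational(-1, 3))) = Add(Mul(-5, Pow(Rational(3, 5), -1)), Mul(Rational(-1, 3), c)) = Add(Mul(-5, Rational(5, 3)), Mul(Rational(-1, 3), c)) = Add(Rational(-25, 3), Mul(Rational(-1, 3), c)))
O = Rational(39, 4) (O = Add(0, Mul(-1, Mul(65, Pow(Add(Rational(-25, 3), Mul(Rational(-1, 3), -5)), -1)))) = Add(0, Mul(-1, Mul(65, Pow(Add(Rational(-25, 3), Rational(5, 3)), -1)))) = Add(0, Mul(-1, Mul(65, Pow(Rational(-20, 3), -1)))) = Add(0, Mul(-1, Mul(65, Rational(-3, 20)))) = Add(0, Mul(-1, Rational(-39, 4))) = Add(0, Rational(39, 4)) = Rational(39, 4) ≈ 9.7500)
Mul(65, Add(B, O)) = Mul(65, Add(123, Rational(39, 4))) = Mul(65, Rational(531, 4)) = Rational(34515, 4)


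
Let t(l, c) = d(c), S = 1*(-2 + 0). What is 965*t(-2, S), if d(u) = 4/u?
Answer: -1930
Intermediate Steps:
S = -2 (S = 1*(-2) = -2)
t(l, c) = 4/c
965*t(-2, S) = 965*(4/(-2)) = 965*(4*(-1/2)) = 965*(-2) = -1930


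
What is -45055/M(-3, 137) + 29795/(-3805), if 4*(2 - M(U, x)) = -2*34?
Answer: -34400076/14459 ≈ -2379.1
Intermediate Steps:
M(U, x) = 19 (M(U, x) = 2 - (-1)*34/2 = 2 - ¼*(-68) = 2 + 17 = 19)
-45055/M(-3, 137) + 29795/(-3805) = -45055/19 + 29795/(-3805) = -45055*1/19 + 29795*(-1/3805) = -45055/19 - 5959/761 = -34400076/14459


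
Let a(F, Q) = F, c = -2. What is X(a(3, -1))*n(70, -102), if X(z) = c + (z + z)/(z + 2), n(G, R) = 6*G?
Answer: -336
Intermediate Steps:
X(z) = -2 + 2*z/(2 + z) (X(z) = -2 + (z + z)/(z + 2) = -2 + (2*z)/(2 + z) = -2 + 2*z/(2 + z))
X(a(3, -1))*n(70, -102) = (-4/(2 + 3))*(6*70) = -4/5*420 = -4*⅕*420 = -⅘*420 = -336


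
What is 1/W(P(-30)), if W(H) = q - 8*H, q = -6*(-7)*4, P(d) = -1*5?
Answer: 1/208 ≈ 0.0048077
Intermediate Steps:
P(d) = -5
q = 168 (q = 42*4 = 168)
W(H) = 168 - 8*H
1/W(P(-30)) = 1/(168 - 8*(-5)) = 1/(168 + 40) = 1/208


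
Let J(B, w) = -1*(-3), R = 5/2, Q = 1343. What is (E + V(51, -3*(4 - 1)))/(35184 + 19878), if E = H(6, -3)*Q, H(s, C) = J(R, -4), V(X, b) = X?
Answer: 680/9177 ≈ 0.074098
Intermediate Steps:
R = 5/2 (R = 5*(1/2) = 5/2 ≈ 2.5000)
J(B, w) = 3
H(s, C) = 3
E = 4029 (E = 3*1343 = 4029)
(E + V(51, -3*(4 - 1)))/(35184 + 19878) = (4029 + 51)/(35184 + 19878) = 4080/55062 = 4080*(1/55062) = 680/9177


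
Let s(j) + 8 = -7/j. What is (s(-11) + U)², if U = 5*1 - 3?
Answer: 3481/121 ≈ 28.769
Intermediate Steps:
s(j) = -8 - 7/j
U = 2 (U = 5 - 3 = 2)
(s(-11) + U)² = ((-8 - 7/(-11)) + 2)² = ((-8 - 7*(-1/11)) + 2)² = ((-8 + 7/11) + 2)² = (-81/11 + 2)² = (-59/11)² = 3481/121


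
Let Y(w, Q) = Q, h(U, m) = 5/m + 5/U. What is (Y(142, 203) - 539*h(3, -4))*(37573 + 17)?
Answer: -1622635/2 ≈ -8.1132e+5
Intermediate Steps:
h(U, m) = 5/U + 5/m
(Y(142, 203) - 539*h(3, -4))*(37573 + 17) = (203 - 539*(5/3 + 5/(-4)))*(37573 + 17) = (203 - 539*(5*(1/3) + 5*(-1/4)))*37590 = (203 - 539*(5/3 - 5/4))*37590 = (203 - 539*5/12)*37590 = (203 - 2695/12)*37590 = -259/12*37590 = -1622635/2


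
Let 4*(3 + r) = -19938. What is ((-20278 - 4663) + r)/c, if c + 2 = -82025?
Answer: 59857/164054 ≈ 0.36486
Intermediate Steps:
r = -9975/2 (r = -3 + (¼)*(-19938) = -3 - 9969/2 = -9975/2 ≈ -4987.5)
c = -82027 (c = -2 - 82025 = -82027)
((-20278 - 4663) + r)/c = ((-20278 - 4663) - 9975/2)/(-82027) = (-24941 - 9975/2)*(-1/82027) = -59857/2*(-1/82027) = 59857/164054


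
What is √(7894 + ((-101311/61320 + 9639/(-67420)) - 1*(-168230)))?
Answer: √1535818275225861630/2952996 ≈ 419.67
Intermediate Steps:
√(7894 + ((-101311/61320 + 9639/(-67420)) - 1*(-168230))) = √(7894 + ((-101311*1/61320 + 9639*(-1/67420)) + 168230)) = √(7894 + ((-14473/8760 - 9639/67420) + 168230)) = √(7894 + (-10602073/5905992 + 168230)) = √(7894 + 993554432087/5905992) = √(1040176332935/5905992) = √1535818275225861630/2952996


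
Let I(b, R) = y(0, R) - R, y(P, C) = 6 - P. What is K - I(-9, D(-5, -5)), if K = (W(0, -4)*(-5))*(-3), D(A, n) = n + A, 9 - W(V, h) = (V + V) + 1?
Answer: 104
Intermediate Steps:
W(V, h) = 8 - 2*V (W(V, h) = 9 - ((V + V) + 1) = 9 - (2*V + 1) = 9 - (1 + 2*V) = 9 + (-1 - 2*V) = 8 - 2*V)
D(A, n) = A + n
I(b, R) = 6 - R (I(b, R) = (6 - 1*0) - R = (6 + 0) - R = 6 - R)
K = 120 (K = ((8 - 2*0)*(-5))*(-3) = ((8 + 0)*(-5))*(-3) = (8*(-5))*(-3) = -40*(-3) = 120)
K - I(-9, D(-5, -5)) = 120 - (6 - (-5 - 5)) = 120 - (6 - 1*(-10)) = 120 - (6 + 10) = 120 - 1*16 = 120 - 16 = 104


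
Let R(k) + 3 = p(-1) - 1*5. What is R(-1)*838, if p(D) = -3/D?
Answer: -4190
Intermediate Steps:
R(k) = -5 (R(k) = -3 + (-3/(-1) - 1*5) = -3 + (-3*(-1) - 5) = -3 + (3 - 5) = -3 - 2 = -5)
R(-1)*838 = -5*838 = -4190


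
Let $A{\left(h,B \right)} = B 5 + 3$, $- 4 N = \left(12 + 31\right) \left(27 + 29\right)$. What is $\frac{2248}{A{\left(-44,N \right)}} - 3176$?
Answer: $- \frac{9552480}{3007} \approx -3176.7$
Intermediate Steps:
$N = -602$ ($N = - \frac{\left(12 + 31\right) \left(27 + 29\right)}{4} = - \frac{43 \cdot 56}{4} = \left(- \frac{1}{4}\right) 2408 = -602$)
$A{\left(h,B \right)} = 3 + 5 B$ ($A{\left(h,B \right)} = 5 B + 3 = 3 + 5 B$)
$\frac{2248}{A{\left(-44,N \right)}} - 3176 = \frac{2248}{3 + 5 \left(-602\right)} - 3176 = \frac{2248}{3 - 3010} - 3176 = \frac{2248}{-3007} - 3176 = 2248 \left(- \frac{1}{3007}\right) - 3176 = - \frac{2248}{3007} - 3176 = - \frac{9552480}{3007}$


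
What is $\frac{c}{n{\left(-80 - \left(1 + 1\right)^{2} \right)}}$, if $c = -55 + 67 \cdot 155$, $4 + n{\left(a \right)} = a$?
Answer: $- \frac{5165}{44} \approx -117.39$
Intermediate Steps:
$n{\left(a \right)} = -4 + a$
$c = 10330$ ($c = -55 + 10385 = 10330$)
$\frac{c}{n{\left(-80 - \left(1 + 1\right)^{2} \right)}} = \frac{10330}{-4 - \left(80 + \left(1 + 1\right)^{2}\right)} = \frac{10330}{-4 - 84} = \frac{10330}{-88} = 10330 \left(- \frac{1}{88}\right) = - \frac{5165}{44}$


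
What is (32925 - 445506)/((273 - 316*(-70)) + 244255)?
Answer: -412581/266648 ≈ -1.5473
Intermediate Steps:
(32925 - 445506)/((273 - 316*(-70)) + 244255) = -412581/((273 + 22120) + 244255) = -412581/(22393 + 244255) = -412581/266648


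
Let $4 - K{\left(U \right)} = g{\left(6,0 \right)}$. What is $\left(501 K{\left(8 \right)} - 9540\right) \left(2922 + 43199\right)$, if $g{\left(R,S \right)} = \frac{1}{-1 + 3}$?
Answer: $- \frac{718242333}{2} \approx -3.5912 \cdot 10^{8}$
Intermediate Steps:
$g{\left(R,S \right)} = \frac{1}{2}$
$K{\left(U \right)} = \frac{7}{2}$ ($K{\left(U \right)} = 4 - \frac{1}{2} = \frac{7}{2}$)
$\left(501 K{\left(8 \right)} - 9540\right) \left(2922 + 43199\right) = \left(501 \cdot \frac{7}{2} - 9540\right) \left(2922 + 43199\right) = \left(\frac{3507}{2} - 9540\right) 46121 = \left(- \frac{15573}{2}\right) 46121 = - \frac{718242333}{2}$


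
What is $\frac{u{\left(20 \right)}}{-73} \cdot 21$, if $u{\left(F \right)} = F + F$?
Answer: $- \frac{840}{73} \approx -11.507$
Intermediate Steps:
$u{\left(F \right)} = 2 F$
$\frac{u{\left(20 \right)}}{-73} \cdot 21 = \frac{2 \cdot 20}{-73} \cdot 21 = 40 \left(- \frac{1}{73}\right) 21 = \left(- \frac{40}{73}\right) 21 = - \frac{840}{73}$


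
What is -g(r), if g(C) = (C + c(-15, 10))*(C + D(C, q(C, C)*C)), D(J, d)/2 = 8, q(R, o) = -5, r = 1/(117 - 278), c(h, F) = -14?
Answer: 5806625/25921 ≈ 224.01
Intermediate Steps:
r = -1/161 (r = 1/(-161) = -1/161 ≈ -0.0062112)
D(J, d) = 16 (D(J, d) = 2*8 = 16)
g(C) = (-14 + C)*(16 + C) (g(C) = (C - 14)*(C + 16) = (-14 + C)*(16 + C))
-g(r) = -(-224 + (-1/161)² + 2*(-1/161)) = -(-224 + 1/25921 - 2/161) = -1*(-5806625/25921) = 5806625/25921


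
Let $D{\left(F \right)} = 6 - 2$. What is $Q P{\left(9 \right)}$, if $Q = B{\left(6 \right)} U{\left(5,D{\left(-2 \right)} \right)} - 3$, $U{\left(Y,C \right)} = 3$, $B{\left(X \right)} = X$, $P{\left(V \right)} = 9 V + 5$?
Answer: $1290$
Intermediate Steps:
$P{\left(V \right)} = 5 + 9 V$
$D{\left(F \right)} = 4$
$Q = 15$ ($Q = 6 \cdot 3 - 3 = 18 - 3 = 15$)
$Q P{\left(9 \right)} = 15 \left(5 + 9 \cdot 9\right) = 15 \left(5 + 81\right) = 15 \cdot 86 = 1290$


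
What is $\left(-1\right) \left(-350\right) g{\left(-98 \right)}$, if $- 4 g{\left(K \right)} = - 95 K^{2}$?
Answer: $79833250$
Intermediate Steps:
$g{\left(K \right)} = \frac{95 K^{2}}{4}$ ($g{\left(K \right)} = - \frac{\left(-95\right) K^{2}}{4} = \frac{95 K^{2}}{4}$)
$\left(-1\right) \left(-350\right) g{\left(-98 \right)} = \left(-1\right) \left(-350\right) \frac{95 \left(-98\right)^{2}}{4} = 350 \cdot \frac{95}{4} \cdot 9604 = 350 \cdot 228095 = 79833250$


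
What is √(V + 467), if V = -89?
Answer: 3*√42 ≈ 19.442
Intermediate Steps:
√(V + 467) = √(-89 + 467) = √378 = 3*√42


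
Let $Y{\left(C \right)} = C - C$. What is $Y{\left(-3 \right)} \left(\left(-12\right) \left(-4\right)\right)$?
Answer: $0$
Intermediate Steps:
$Y{\left(C \right)} = 0$
$Y{\left(-3 \right)} \left(\left(-12\right) \left(-4\right)\right) = 0 \left(\left(-12\right) \left(-4\right)\right) = 0 \cdot 48 = 0$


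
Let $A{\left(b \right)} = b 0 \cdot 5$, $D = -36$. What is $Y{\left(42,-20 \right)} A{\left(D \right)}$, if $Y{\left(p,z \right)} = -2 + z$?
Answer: $0$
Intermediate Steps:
$A{\left(b \right)} = 0$ ($A{\left(b \right)} = 0 \cdot 5 = 0$)
$Y{\left(42,-20 \right)} A{\left(D \right)} = \left(-2 - 20\right) 0 = \left(-22\right) 0 = 0$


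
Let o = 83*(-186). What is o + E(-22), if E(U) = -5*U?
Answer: -15328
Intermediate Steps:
o = -15438
o + E(-22) = -15438 - 5*(-22) = -15438 + 110 = -15328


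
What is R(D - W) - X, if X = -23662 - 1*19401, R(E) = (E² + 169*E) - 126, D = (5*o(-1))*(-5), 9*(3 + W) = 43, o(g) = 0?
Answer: 3453817/81 ≈ 42640.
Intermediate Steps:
W = 16/9 (W = -3 + (⅑)*43 = -3 + 43/9 = 16/9 ≈ 1.7778)
D = 0 (D = (5*0)*(-5) = 0*(-5) = 0)
R(E) = -126 + E² + 169*E
X = -43063 (X = -23662 - 19401 = -43063)
R(D - W) - X = (-126 + (0 - 1*16/9)² + 169*(0 - 1*16/9)) - 1*(-43063) = (-126 + (0 - 16/9)² + 169*(0 - 16/9)) + 43063 = (-126 + (-16/9)² + 169*(-16/9)) + 43063 = (-126 + 256/81 - 2704/9) + 43063 = -34286/81 + 43063 = 3453817/81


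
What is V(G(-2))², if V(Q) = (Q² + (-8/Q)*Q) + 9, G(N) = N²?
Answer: 289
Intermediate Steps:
V(Q) = 1 + Q² (V(Q) = (Q² - 8) + 9 = (-8 + Q²) + 9 = 1 + Q²)
V(G(-2))² = (1 + ((-2)²)²)² = (1 + 4²)² = (1 + 16)² = 17² = 289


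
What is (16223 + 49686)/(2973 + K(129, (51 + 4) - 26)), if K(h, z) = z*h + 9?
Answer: 65909/6723 ≈ 9.8035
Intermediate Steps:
K(h, z) = 9 + h*z (K(h, z) = h*z + 9 = 9 + h*z)
(16223 + 49686)/(2973 + K(129, (51 + 4) - 26)) = (16223 + 49686)/(2973 + (9 + 129*((51 + 4) - 26))) = 65909/(2973 + (9 + 129*(55 - 26))) = 65909/(2973 + (9 + 129*29)) = 65909/(2973 + (9 + 3741)) = 65909/(2973 + 3750) = 65909/6723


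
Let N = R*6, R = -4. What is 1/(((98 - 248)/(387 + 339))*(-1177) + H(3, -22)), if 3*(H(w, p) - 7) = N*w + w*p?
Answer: 11/2246 ≈ 0.0048976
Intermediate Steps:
N = -24 (N = -4*6 = -24)
H(w, p) = 7 - 8*w + p*w/3 (H(w, p) = 7 + (-24*w + w*p)/3 = 7 + (-24*w + p*w)/3 = 7 + (-8*w + p*w/3) = 7 - 8*w + p*w/3)
1/(((98 - 248)/(387 + 339))*(-1177) + H(3, -22)) = 1/(((98 - 248)/(387 + 339))*(-1177) + (7 - 8*3 + (⅓)*(-22)*3)) = 1/(-150/726*(-1177) + (7 - 24 - 22)) = 1/(-150*1/726*(-1177) - 39) = 1/(-25/121*(-1177) - 39) = 1/(2675/11 - 39) = 1/(2246/11) = 11/2246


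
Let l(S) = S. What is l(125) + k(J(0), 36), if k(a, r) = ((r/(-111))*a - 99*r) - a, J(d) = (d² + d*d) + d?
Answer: -3439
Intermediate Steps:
J(d) = d + 2*d² (J(d) = (d² + d²) + d = 2*d² + d = d + 2*d²)
k(a, r) = -a - 99*r - a*r/111 (k(a, r) = ((r*(-1/111))*a - 99*r) - a = ((-r/111)*a - 99*r) - a = (-a*r/111 - 99*r) - a = (-99*r - a*r/111) - a = -a - 99*r - a*r/111)
l(125) + k(J(0), 36) = 125 + (-0*(1 + 2*0) - 99*36 - 1/111*0*(1 + 2*0)*36) = 125 + (-0*(1 + 0) - 3564 - 1/111*0*(1 + 0)*36) = 125 + (-0 - 3564 - 1/111*0*1*36) = 125 + (-1*0 - 3564 - 1/111*0*36) = 125 + (0 - 3564 + 0) = 125 - 3564 = -3439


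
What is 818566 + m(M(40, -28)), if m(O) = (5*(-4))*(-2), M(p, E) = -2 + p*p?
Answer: 818606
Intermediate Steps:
M(p, E) = -2 + p**2
m(O) = 40 (m(O) = -20*(-2) = 40)
818566 + m(M(40, -28)) = 818566 + 40 = 818606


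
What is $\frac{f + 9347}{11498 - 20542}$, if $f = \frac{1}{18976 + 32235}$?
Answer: $- \frac{239334609}{231576142} \approx -1.0335$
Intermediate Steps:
$f = \frac{1}{51211} \approx 1.9527 \cdot 10^{-5}$
$\frac{f + 9347}{11498 - 20542} = \frac{\frac{1}{51211} + 9347}{11498 - 20542} = \frac{478669218}{51211 \left(-9044\right)} = \frac{478669218}{51211} \left(- \frac{1}{9044}\right) = - \frac{239334609}{231576142}$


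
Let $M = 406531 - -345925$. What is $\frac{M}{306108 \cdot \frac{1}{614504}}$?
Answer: $\frac{10508800496}{6957} \approx 1.5105 \cdot 10^{6}$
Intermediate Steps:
$M = 752456$ ($M = 406531 + 345925 = 752456$)
$\frac{M}{306108 \cdot \frac{1}{614504}} = \frac{752456}{306108 \cdot \frac{1}{614504}} = \frac{752456}{\frac{6957}{13966}} = 752456 \cdot \frac{13966}{6957} = \frac{10508800496}{6957}$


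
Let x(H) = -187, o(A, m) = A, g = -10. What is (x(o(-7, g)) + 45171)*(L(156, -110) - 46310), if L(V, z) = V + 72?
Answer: -2072952688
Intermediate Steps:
L(V, z) = 72 + V
(x(o(-7, g)) + 45171)*(L(156, -110) - 46310) = (-187 + 45171)*((72 + 156) - 46310) = 44984*(228 - 46310) = 44984*(-46082) = -2072952688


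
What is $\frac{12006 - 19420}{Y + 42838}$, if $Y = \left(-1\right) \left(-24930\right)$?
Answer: $- \frac{3707}{33884} \approx -0.1094$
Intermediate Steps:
$Y = 24930$
$\frac{12006 - 19420}{Y + 42838} = \frac{12006 - 19420}{24930 + 42838} = \frac{12006 - 19420}{67768} = \left(12006 - 19420\right) \frac{1}{67768} = \left(-7414\right) \frac{1}{67768} = - \frac{3707}{33884}$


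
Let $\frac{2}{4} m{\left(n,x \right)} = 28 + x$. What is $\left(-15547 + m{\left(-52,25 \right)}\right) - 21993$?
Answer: $-37434$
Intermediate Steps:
$m{\left(n,x \right)} = 56 + 2 x$ ($m{\left(n,x \right)} = 2 \left(28 + x\right) = 56 + 2 x$)
$\left(-15547 + m{\left(-52,25 \right)}\right) - 21993 = \left(-15547 + \left(56 + 2 \cdot 25\right)\right) - 21993 = \left(-15547 + \left(56 + 50\right)\right) - 21993 = \left(-15547 + 106\right) - 21993 = -15441 - 21993 = -37434$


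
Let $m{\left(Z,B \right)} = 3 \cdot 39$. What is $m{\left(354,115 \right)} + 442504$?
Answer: $442621$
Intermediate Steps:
$m{\left(Z,B \right)} = 117$
$m{\left(354,115 \right)} + 442504 = 117 + 442504 = 442621$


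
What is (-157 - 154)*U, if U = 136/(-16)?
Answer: 5287/2 ≈ 2643.5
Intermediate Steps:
U = -17/2 (U = 136*(-1/16) = -17/2 ≈ -8.5000)
(-157 - 154)*U = (-157 - 154)*(-17/2) = -311*(-17/2) = 5287/2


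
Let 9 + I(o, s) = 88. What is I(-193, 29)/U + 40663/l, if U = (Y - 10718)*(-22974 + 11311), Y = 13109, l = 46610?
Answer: 1133934210289/1299777320130 ≈ 0.87241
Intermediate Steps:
I(o, s) = 79 (I(o, s) = -9 + 88 = 79)
U = -27886233 (U = (13109 - 10718)*(-22974 + 11311) = 2391*(-11663) = -27886233)
I(-193, 29)/U + 40663/l = 79/(-27886233) + 40663/46610 = 79*(-1/27886233) + 40663*(1/46610) = -79/27886233 + 40663/46610 = 1133934210289/1299777320130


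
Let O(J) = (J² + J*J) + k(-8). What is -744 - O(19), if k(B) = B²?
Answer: -1530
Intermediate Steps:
O(J) = 64 + 2*J² (O(J) = (J² + J*J) + (-8)² = (J² + J²) + 64 = 2*J² + 64 = 64 + 2*J²)
-744 - O(19) = -744 - (64 + 2*19²) = -744 - (64 + 2*361) = -744 - (64 + 722) = -744 - 1*786 = -744 - 786 = -1530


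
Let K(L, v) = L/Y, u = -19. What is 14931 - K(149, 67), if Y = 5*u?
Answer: 1418594/95 ≈ 14933.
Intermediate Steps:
Y = -95 (Y = 5*(-19) = -95)
K(L, v) = -L/95 (K(L, v) = L/(-95) = -L/95)
14931 - K(149, 67) = 14931 - (-1)*149/95 = 14931 - 1*(-149/95) = 14931 + 149/95 = 1418594/95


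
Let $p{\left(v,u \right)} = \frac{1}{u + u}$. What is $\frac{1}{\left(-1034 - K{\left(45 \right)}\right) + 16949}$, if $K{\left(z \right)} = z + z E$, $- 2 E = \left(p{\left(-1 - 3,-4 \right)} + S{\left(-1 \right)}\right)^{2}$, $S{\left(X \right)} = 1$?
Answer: $\frac{128}{2033565} \approx 6.2944 \cdot 10^{-5}$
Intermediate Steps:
$p{\left(v,u \right)} = \frac{1}{2 u}$
$E = - \frac{49}{128}$ ($E = - \frac{\left(\frac{1}{2 \left(-4\right)} + 1\right)^{2}}{2} = - \frac{\left(\frac{1}{2} \left(- \frac{1}{4}\right) + 1\right)^{2}}{2} = - \frac{\left(- \frac{1}{8} + 1\right)^{2}}{2} = - \frac{\left(\frac{7}{8}\right)^{2}}{2} = \left(- \frac{1}{2}\right) \frac{49}{64} = - \frac{49}{128} \approx -0.38281$)
$K{\left(z \right)} = \frac{79 z}{128}$ ($K{\left(z \right)} = z + z \left(- \frac{49}{128}\right) = z - \frac{49 z}{128} = \frac{79 z}{128}$)
$\frac{1}{\left(-1034 - K{\left(45 \right)}\right) + 16949} = \frac{1}{\left(-1034 - \frac{79}{128} \cdot 45\right) + 16949} = \frac{1}{\left(-1034 - \frac{3555}{128}\right) + 16949} = \frac{1}{- \frac{135907}{128} + 16949} = \frac{1}{\frac{2033565}{128}} = \frac{128}{2033565}$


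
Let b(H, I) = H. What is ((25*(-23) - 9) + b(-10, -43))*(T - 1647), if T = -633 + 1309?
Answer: 576774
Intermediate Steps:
T = 676
((25*(-23) - 9) + b(-10, -43))*(T - 1647) = ((25*(-23) - 9) - 10)*(676 - 1647) = ((-575 - 9) - 10)*(-971) = (-584 - 10)*(-971) = -594*(-971) = 576774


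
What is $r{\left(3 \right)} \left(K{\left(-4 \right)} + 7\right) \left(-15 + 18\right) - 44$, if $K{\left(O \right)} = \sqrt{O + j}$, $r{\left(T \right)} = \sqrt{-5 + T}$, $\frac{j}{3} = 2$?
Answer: $-44 + 6 i + 21 i \sqrt{2} \approx -44.0 + 35.698 i$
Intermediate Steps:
$j = 6$ ($j = 3 \cdot 2 = 6$)
$K{\left(O \right)} = \sqrt{6 + O}$ ($K{\left(O \right)} = \sqrt{O + 6} = \sqrt{6 + O}$)
$r{\left(3 \right)} \left(K{\left(-4 \right)} + 7\right) \left(-15 + 18\right) - 44 = \sqrt{-5 + 3} \left(\sqrt{6 - 4} + 7\right) \left(-15 + 18\right) - 44 = \sqrt{-2} \left(\sqrt{2} + 7\right) 3 - 44 = i \sqrt{2} \left(7 + \sqrt{2}\right) 3 - 44 = i \sqrt{2} \left(21 + 3 \sqrt{2}\right) - 44 = -44 + i \sqrt{2} \left(21 + 3 \sqrt{2}\right)$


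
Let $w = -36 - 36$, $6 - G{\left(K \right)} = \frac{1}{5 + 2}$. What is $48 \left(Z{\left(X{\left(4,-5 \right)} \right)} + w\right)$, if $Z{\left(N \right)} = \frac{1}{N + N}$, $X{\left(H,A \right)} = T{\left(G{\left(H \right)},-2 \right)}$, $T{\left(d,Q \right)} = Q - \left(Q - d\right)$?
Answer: $- \frac{141528}{41} \approx -3451.9$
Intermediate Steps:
$G{\left(K \right)} = \frac{41}{7}$ ($G{\left(K \right)} = 6 - \frac{1}{5 + 2} = 6 - \frac{1}{7} = \frac{41}{7}$)
$T{\left(d,Q \right)} = d$
$X{\left(H,A \right)} = \frac{41}{7}$
$w = -72$
$Z{\left(N \right)} = \frac{1}{2 N}$
$48 \left(Z{\left(X{\left(4,-5 \right)} \right)} + w\right) = 48 \left(\frac{1}{2 \cdot \frac{41}{7}} - 72\right) = 48 \left(\frac{1}{2} \cdot \frac{7}{41} - 72\right) = 48 \left(\frac{7}{82} - 72\right) = 48 \left(- \frac{5897}{82}\right) = - \frac{141528}{41}$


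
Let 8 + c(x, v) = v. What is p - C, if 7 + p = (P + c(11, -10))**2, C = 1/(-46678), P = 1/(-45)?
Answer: 30039442213/94522950 ≈ 317.80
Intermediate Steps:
c(x, v) = -8 + v
P = -1/45 ≈ -0.022222
C = -1/46678 ≈ -2.1423e-5
p = 643546/2025 (p = -7 + (-1/45 + (-8 - 10))**2 = -7 + (-1/45 - 18)**2 = -7 + (-811/45)**2 = -7 + 657721/2025 = 643546/2025 ≈ 317.80)
p - C = 643546/2025 - 1*(-1/46678) = 643546/2025 + 1/46678 = 30039442213/94522950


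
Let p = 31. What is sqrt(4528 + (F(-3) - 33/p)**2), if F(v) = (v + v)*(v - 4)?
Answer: sqrt(5961769)/31 ≈ 78.764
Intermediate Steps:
F(v) = 2*v*(-4 + v) (F(v) = (2*v)*(-4 + v) = 2*v*(-4 + v))
sqrt(4528 + (F(-3) - 33/p)**2) = sqrt(4528 + (2*(-3)*(-4 - 3) - 33/31)**2) = sqrt(4528 + (2*(-3)*(-7) - 33*1/31)**2) = sqrt(4528 + (42 - 33/31)**2) = sqrt(4528 + (1269/31)**2) = sqrt(4528 + 1610361/961) = sqrt(5961769/961) = sqrt(5961769)/31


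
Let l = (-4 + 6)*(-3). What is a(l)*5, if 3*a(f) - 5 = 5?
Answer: 50/3 ≈ 16.667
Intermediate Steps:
l = -6 (l = 2*(-3) = -6)
a(f) = 10/3 (a(f) = 5/3 + (⅓)*5 = 5/3 + 5/3 = 10/3)
a(l)*5 = (10/3)*5 = 50/3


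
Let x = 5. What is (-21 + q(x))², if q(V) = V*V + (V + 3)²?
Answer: 4624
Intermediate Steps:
q(V) = V² + (3 + V)²
(-21 + q(x))² = (-21 + (5² + (3 + 5)²))² = (-21 + (25 + 8²))² = (-21 + (25 + 64))² = (-21 + 89)² = 68² = 4624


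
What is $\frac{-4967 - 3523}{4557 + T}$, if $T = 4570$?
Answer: $- \frac{8490}{9127} \approx -0.93021$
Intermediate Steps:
$\frac{-4967 - 3523}{4557 + T} = \frac{-4967 - 3523}{4557 + 4570} = - \frac{8490}{9127}$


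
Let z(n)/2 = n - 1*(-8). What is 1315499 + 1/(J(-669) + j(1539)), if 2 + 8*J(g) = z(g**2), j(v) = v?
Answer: 149218367070/113431 ≈ 1.3155e+6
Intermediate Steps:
z(n) = 16 + 2*n (z(n) = 2*(n - 1*(-8)) = 2*(n + 8) = 2*(8 + n) = 16 + 2*n)
J(g) = 7/4 + g**2/4 (J(g) = -1/4 + (16 + 2*g**2)/8 = -1/4 + (2 + g**2/4) = 7/4 + g**2/4)
1315499 + 1/(J(-669) + j(1539)) = 1315499 + 1/((7/4 + (1/4)*(-669)**2) + 1539) = 1315499 + 1/((7/4 + (1/4)*447561) + 1539) = 1315499 + 1/((7/4 + 447561/4) + 1539) = 1315499 + 1/(111892 + 1539) = 1315499 + 1/113431 = 149218367070/113431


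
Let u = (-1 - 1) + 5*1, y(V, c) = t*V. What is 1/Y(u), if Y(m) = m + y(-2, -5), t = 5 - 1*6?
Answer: ⅕ ≈ 0.20000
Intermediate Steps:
t = -1 (t = 5 - 6 = -1)
y(V, c) = -V
u = 3 (u = -2 + 5 = 3)
Y(m) = 2 + m (Y(m) = m - 1*(-2) = m + 2 = 2 + m)
1/Y(u) = 1/(2 + 3) = 1/5 = ⅕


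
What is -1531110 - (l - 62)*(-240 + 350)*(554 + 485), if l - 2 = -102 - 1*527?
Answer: 77214700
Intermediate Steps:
l = -627 (l = 2 + (-102 - 1*527) = 2 + (-102 - 527) = 2 - 629 = -627)
-1531110 - (l - 62)*(-240 + 350)*(554 + 485) = -1531110 - (-627 - 62)*(-240 + 350)*(554 + 485) = -1531110 - (-689)*110*1039 = -1531110 - (-689)*114290 = -1531110 - 1*(-78745810) = -1531110 + 78745810 = 77214700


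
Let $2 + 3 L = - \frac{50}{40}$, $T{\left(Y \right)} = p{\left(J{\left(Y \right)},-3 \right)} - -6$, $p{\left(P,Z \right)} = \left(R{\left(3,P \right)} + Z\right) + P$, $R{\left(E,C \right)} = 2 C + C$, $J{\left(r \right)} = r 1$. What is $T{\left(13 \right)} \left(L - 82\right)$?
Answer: $- \frac{54835}{12} \approx -4569.6$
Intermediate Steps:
$J{\left(r \right)} = r$
$R{\left(E,C \right)} = 3 C$
$p{\left(P,Z \right)} = Z + 4 P$ ($p{\left(P,Z \right)} = \left(3 P + Z\right) + P = \left(Z + 3 P\right) + P = Z + 4 P$)
$T{\left(Y \right)} = 3 + 4 Y$ ($T{\left(Y \right)} = \left(-3 + 4 Y\right) - -6 = \left(-3 + 4 Y\right) + 6 = 3 + 4 Y$)
$L = - \frac{13}{12}$ ($L = - \frac{2}{3} + \frac{\left(-50\right) \frac{1}{40}}{3} = - \frac{2}{3} + \frac{1}{3} \left(- \frac{5}{4}\right) = - \frac{2}{3} - \frac{5}{12} = - \frac{13}{12} \approx -1.0833$)
$T{\left(13 \right)} \left(L - 82\right) = \left(3 + 4 \cdot 13\right) \left(- \frac{13}{12} - 82\right) = \left(3 + 52\right) \left(- \frac{997}{12}\right) = 55 \left(- \frac{997}{12}\right) = - \frac{54835}{12}$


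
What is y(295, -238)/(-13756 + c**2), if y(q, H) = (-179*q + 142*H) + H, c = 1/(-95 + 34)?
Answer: 323127919/51186075 ≈ 6.3128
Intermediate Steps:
c = -1/61 (c = 1/(-61) = -1/61 ≈ -0.016393)
y(q, H) = -179*q + 143*H
y(295, -238)/(-13756 + c**2) = (-179*295 + 143*(-238))/(-13756 + (-1/61)**2) = (-52805 - 34034)/(-13756 + 1/3721) = -86839/(-51186075/3721) = -86839*(-3721/51186075) = 323127919/51186075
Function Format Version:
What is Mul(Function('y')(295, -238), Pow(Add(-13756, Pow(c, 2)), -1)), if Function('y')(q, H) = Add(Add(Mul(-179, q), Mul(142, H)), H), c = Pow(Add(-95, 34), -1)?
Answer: Rational(323127919, 51186075) ≈ 6.3128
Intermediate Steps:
c = Rational(-1, 61) (c = Pow(-61, -1) = Rational(-1, 61) ≈ -0.016393)
Function('y')(q, H) = Add(Mul(-179, q), Mul(143, H))
Mul(Function('y')(295, -238), Pow(Add(-13756, Pow(c, 2)), -1)) = Mul(Add(Mul(-179, 295), Mul(143, -238)), Pow(Add(-13756, Pow(Rational(-1, 61), 2)), -1)) = Mul(Add(-52805, -34034), Pow(Add(-13756, Rational(1, 3721)), -1)) = Mul(-86839, Pow(Rational(-51186075, 3721), -1)) = Mul(-86839, Rational(-3721, 51186075)) = Rational(323127919, 51186075)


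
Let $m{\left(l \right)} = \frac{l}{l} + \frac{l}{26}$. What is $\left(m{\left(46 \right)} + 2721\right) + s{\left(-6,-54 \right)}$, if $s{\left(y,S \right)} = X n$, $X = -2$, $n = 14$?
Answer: $\frac{35045}{13} \approx 2695.8$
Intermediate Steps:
$m{\left(l \right)} = 1 + \frac{l}{26}$ ($m{\left(l \right)} = 1 + l \frac{1}{26} = 1 + \frac{l}{26}$)
$s{\left(y,S \right)} = -28$ ($s{\left(y,S \right)} = \left(-2\right) 14 = -28$)
$\left(m{\left(46 \right)} + 2721\right) + s{\left(-6,-54 \right)} = \left(\left(1 + \frac{1}{26} \cdot 46\right) + 2721\right) - 28 = \left(\left(1 + \frac{23}{13}\right) + 2721\right) - 28 = \left(\frac{36}{13} + 2721\right) - 28 = \frac{35409}{13} - 28 = \frac{35045}{13}$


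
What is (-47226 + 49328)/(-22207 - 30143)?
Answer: -1051/26175 ≈ -0.040153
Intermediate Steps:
(-47226 + 49328)/(-22207 - 30143) = 2102/(-52350) = 2102*(-1/52350) = -1051/26175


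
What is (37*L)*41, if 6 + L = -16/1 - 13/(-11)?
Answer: -347393/11 ≈ -31581.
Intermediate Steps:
L = -229/11 (L = -6 + (-16/1 - 13/(-11)) = -6 + (-16*1 - 13*(-1/11)) = -6 + (-16 + 13/11) = -6 - 163/11 = -229/11 ≈ -20.818)
(37*L)*41 = (37*(-229/11))*41 = -8473/11*41 = -347393/11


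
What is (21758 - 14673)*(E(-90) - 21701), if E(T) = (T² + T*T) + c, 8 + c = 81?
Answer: -38457380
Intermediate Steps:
c = 73 (c = -8 + 81 = 73)
E(T) = 73 + 2*T² (E(T) = (T² + T*T) + 73 = (T² + T²) + 73 = 2*T² + 73 = 73 + 2*T²)
(21758 - 14673)*(E(-90) - 21701) = (21758 - 14673)*((73 + 2*(-90)²) - 21701) = 7085*((73 + 2*8100) - 21701) = 7085*((73 + 16200) - 21701) = 7085*(16273 - 21701) = 7085*(-5428) = -38457380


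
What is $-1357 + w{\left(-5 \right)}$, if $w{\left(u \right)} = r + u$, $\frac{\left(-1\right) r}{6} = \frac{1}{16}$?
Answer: $- \frac{10899}{8} \approx -1362.4$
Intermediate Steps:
$r = - \frac{3}{8}$ ($r = - \frac{6}{16} = \left(-6\right) \frac{1}{16} = - \frac{3}{8} \approx -0.375$)
$w{\left(u \right)} = - \frac{3}{8} + u$
$-1357 + w{\left(-5 \right)} = -1357 - \frac{43}{8} = - \frac{10899}{8}$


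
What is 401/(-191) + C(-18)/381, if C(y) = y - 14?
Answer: -158893/72771 ≈ -2.1835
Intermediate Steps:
C(y) = -14 + y
401/(-191) + C(-18)/381 = 401/(-191) + (-14 - 18)/381 = 401*(-1/191) - 32*1/381 = -401/191 - 32/381 = -158893/72771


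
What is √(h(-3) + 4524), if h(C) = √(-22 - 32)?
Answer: √(4524 + 3*I*√6) ≈ 67.261 + 0.0546*I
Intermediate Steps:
h(C) = 3*I*√6 (h(C) = √(-54) = 3*I*√6)
√(h(-3) + 4524) = √(3*I*√6 + 4524) = √(4524 + 3*I*√6)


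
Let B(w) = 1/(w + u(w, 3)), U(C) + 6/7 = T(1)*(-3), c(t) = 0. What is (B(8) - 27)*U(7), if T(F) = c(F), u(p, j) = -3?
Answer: 804/35 ≈ 22.971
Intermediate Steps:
T(F) = 0
U(C) = -6/7 (U(C) = -6/7 + 0*(-3) = -6/7 + 0 = -6/7)
B(w) = 1/(-3 + w) (B(w) = 1/(w - 3) = 1/(-3 + w))
(B(8) - 27)*U(7) = (1/(-3 + 8) - 27)*(-6/7) = (1/5 - 27)*(-6/7) = (⅕ - 27)*(-6/7) = -134/5*(-6/7) = 804/35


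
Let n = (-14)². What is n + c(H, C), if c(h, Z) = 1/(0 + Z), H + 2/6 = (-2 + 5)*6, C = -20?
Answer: 3919/20 ≈ 195.95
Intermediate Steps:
H = 53/3 (H = -⅓ + (-2 + 5)*6 = -⅓ + 3*6 = -⅓ + 18 = 53/3 ≈ 17.667)
c(h, Z) = 1/Z
n = 196
n + c(H, C) = 196 + 1/(-20) = 196 - 1/20 = 3919/20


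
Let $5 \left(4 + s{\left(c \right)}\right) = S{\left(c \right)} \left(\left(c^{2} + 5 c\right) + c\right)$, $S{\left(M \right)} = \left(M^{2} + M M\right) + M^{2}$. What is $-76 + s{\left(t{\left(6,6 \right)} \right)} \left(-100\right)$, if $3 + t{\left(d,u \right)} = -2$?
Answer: $7824$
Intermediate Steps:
$S{\left(M \right)} = 3 M^{2}$ ($S{\left(M \right)} = \left(M^{2} + M^{2}\right) + M^{2} = 2 M^{2} + M^{2} = 3 M^{2}$)
$t{\left(d,u \right)} = -5$ ($t{\left(d,u \right)} = -3 - 2 = -5$)
$s{\left(c \right)} = -4 + \frac{3 c^{2} \left(c^{2} + 6 c\right)}{5}$ ($s{\left(c \right)} = -4 + \frac{3 c^{2} \left(\left(c^{2} + 5 c\right) + c\right)}{5} = -4 + \frac{3 c^{2} \left(c^{2} + 6 c\right)}{5}$)
$-76 + s{\left(t{\left(6,6 \right)} \right)} \left(-100\right) = -76 + \left(-4 + \frac{3 \left(-5\right)^{4}}{5} + \frac{18 \left(-5\right)^{3}}{5}\right) \left(-100\right) = -76 + \left(-4 + \frac{3}{5} \cdot 625 + \frac{18}{5} \left(-125\right)\right) \left(-100\right) = -76 + \left(-4 + 375 - 450\right) \left(-100\right) = -76 - -7900 = -76 + 7900 = 7824$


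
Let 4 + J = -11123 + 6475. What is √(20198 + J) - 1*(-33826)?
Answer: 33826 + √15546 ≈ 33951.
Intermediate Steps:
J = -4652 (J = -4 + (-11123 + 6475) = -4 - 4648 = -4652)
√(20198 + J) - 1*(-33826) = √(20198 - 4652) - 1*(-33826) = √15546 + 33826 = 33826 + √15546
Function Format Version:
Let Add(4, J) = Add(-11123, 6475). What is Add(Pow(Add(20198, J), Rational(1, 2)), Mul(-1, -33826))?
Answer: Add(33826, Pow(15546, Rational(1, 2))) ≈ 33951.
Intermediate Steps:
J = -4652 (J = Add(-4, Add(-11123, 6475)) = Add(-4, -4648) = -4652)
Add(Pow(Add(20198, J), Rational(1, 2)), Mul(-1, -33826)) = Add(Pow(Add(20198, -4652), Rational(1, 2)), Mul(-1, -33826)) = Add(Pow(15546, Rational(1, 2)), 33826) = Add(33826, Pow(15546, Rational(1, 2)))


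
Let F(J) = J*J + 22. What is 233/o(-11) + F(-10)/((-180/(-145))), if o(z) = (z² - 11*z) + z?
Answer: 137611/1386 ≈ 99.286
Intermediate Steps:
o(z) = z² - 10*z
F(J) = 22 + J² (F(J) = J² + 22 = 22 + J²)
233/o(-11) + F(-10)/((-180/(-145))) = 233/((-11*(-10 - 11))) + (22 + (-10)²)/((-180/(-145))) = 233/((-11*(-21))) + (22 + 100)/((-180*(-1/145))) = 233/231 + 122/(36/29) = 233*(1/231) + 122*(29/36) = 233/231 + 1769/18 = 137611/1386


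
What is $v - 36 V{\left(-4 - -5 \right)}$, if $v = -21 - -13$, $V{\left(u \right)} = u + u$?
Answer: $-80$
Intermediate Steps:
$V{\left(u \right)} = 2 u$
$v = -8$ ($v = -21 + 13 = -8$)
$v - 36 V{\left(-4 - -5 \right)} = -8 - 36 \cdot 2 \left(-4 - -5\right) = -8 - 36 \cdot 2 \left(-4 + 5\right) = -8 - 36 \cdot 2 \cdot 1 = -8 - 72 = -80$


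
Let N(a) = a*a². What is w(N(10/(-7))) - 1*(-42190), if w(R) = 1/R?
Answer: 42189657/1000 ≈ 42190.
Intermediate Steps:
N(a) = a³
w(N(10/(-7))) - 1*(-42190) = 1/((10/(-7))³) - 1*(-42190) = 1/((10*(-⅐))³) + 42190 = 1/((-10/7)³) + 42190 = 1/(-1000/343) + 42190 = -343/1000 + 42190 = 42189657/1000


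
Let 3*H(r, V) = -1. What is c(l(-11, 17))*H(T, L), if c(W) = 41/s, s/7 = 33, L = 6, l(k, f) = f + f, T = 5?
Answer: -41/693 ≈ -0.059163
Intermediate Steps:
l(k, f) = 2*f
s = 231 (s = 7*33 = 231)
H(r, V) = -⅓ (H(r, V) = (⅓)*(-1) = -⅓)
c(W) = 41/231
c(l(-11, 17))*H(T, L) = (41/231)*(-⅓) = -41/693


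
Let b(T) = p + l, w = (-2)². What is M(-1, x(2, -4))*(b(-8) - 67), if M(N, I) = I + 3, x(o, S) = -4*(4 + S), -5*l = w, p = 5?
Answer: -942/5 ≈ -188.40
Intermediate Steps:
w = 4
l = -⅘ (l = -⅕*4 = -⅘ ≈ -0.80000)
x(o, S) = -16 - 4*S
M(N, I) = 3 + I
b(T) = 21/5 (b(T) = 5 - ⅘ = 21/5)
M(-1, x(2, -4))*(b(-8) - 67) = (3 + (-16 - 4*(-4)))*(21/5 - 67) = (3 + (-16 + 16))*(-314/5) = (3 + 0)*(-314/5) = 3*(-314/5) = -942/5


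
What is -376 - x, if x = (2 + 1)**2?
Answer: -385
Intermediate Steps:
x = 9 (x = 3**2 = 9)
-376 - x = -376 - 1*9 = -376 - 9 = -385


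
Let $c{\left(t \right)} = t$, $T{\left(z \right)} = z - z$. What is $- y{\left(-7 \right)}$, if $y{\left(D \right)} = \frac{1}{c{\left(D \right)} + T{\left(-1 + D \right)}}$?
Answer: $\frac{1}{7} \approx 0.14286$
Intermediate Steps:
$T{\left(z \right)} = 0$
$y{\left(D \right)} = \frac{1}{D}$ ($y{\left(D \right)} = \frac{1}{D + 0} = \frac{1}{D}$)
$- y{\left(-7 \right)} = - \frac{1}{-7} = \left(-1\right) \left(- \frac{1}{7}\right) = \frac{1}{7}$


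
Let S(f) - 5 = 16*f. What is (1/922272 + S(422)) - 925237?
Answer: -847088386559/922272 ≈ -9.1848e+5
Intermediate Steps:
S(f) = 5 + 16*f
(1/922272 + S(422)) - 925237 = (1/922272 + (5 + 16*422)) - 925237 = (1/922272 + (5 + 6752)) - 925237 = (1/922272 + 6757) - 925237 = 6231791905/922272 - 925237 = -847088386559/922272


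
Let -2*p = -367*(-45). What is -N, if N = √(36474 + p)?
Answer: -√112866/2 ≈ -167.98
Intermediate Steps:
p = -16515/2 (p = -(-367)*(-45)/2 = -½*16515 = -16515/2 ≈ -8257.5)
N = √112866/2 (N = √(36474 - 16515/2) = √(56433/2) = √112866/2 ≈ 167.98)
-N = -√112866/2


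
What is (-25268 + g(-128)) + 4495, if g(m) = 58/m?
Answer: -1329501/64 ≈ -20773.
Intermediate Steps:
(-25268 + g(-128)) + 4495 = (-25268 + 58/(-128)) + 4495 = (-25268 + 58*(-1/128)) + 4495 = (-25268 - 29/64) + 4495 = -1617181/64 + 4495 = -1329501/64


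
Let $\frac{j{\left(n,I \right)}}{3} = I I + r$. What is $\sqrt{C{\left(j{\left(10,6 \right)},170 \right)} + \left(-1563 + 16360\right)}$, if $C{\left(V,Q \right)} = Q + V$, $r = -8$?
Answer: $\sqrt{15051} \approx 122.68$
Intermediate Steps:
$j{\left(n,I \right)} = -24 + 3 I^{2}$ ($j{\left(n,I \right)} = 3 \left(I I - 8\right) = 3 \left(I^{2} - 8\right) = 3 \left(-8 + I^{2}\right) = -24 + 3 I^{2}$)
$\sqrt{C{\left(j{\left(10,6 \right)},170 \right)} + \left(-1563 + 16360\right)} = \sqrt{\left(170 - \left(24 - 3 \cdot 6^{2}\right)\right) + \left(-1563 + 16360\right)} = \sqrt{\left(170 + \left(-24 + 3 \cdot 36\right)\right) + 14797} = \sqrt{\left(170 + \left(-24 + 108\right)\right) + 14797} = \sqrt{\left(170 + 84\right) + 14797} = \sqrt{254 + 14797} = \sqrt{15051}$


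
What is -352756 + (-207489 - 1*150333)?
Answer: -710578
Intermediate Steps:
-352756 + (-207489 - 1*150333) = -352756 + (-207489 - 150333) = -352756 - 357822 = -710578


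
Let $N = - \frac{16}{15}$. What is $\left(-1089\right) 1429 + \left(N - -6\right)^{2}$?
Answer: $- \frac{350135249}{225} \approx -1.5562 \cdot 10^{6}$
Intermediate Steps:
$N = - \frac{16}{15}$ ($N = \left(-16\right) \frac{1}{15} = - \frac{16}{15} \approx -1.0667$)
$\left(-1089\right) 1429 + \left(N - -6\right)^{2} = \left(-1089\right) 1429 + \left(- \frac{16}{15} - -6\right)^{2} = -1556181 + \left(- \frac{16}{15} + \left(-2 + 8\right)\right)^{2} = -1556181 + \left(- \frac{16}{15} + 6\right)^{2} = -1556181 + \left(\frac{74}{15}\right)^{2} = -1556181 + \frac{5476}{225} = - \frac{350135249}{225}$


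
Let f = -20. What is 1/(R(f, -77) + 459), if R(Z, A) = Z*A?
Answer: 1/1999 ≈ 0.00050025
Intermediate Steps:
R(Z, A) = A*Z
1/(R(f, -77) + 459) = 1/(-77*(-20) + 459) = 1/(1540 + 459) = 1/1999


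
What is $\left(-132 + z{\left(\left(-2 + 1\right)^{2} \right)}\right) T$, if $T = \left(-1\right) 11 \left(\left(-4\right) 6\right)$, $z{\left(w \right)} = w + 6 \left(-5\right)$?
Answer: $-42504$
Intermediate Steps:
$z{\left(w \right)} = -30 + w$ ($z{\left(w \right)} = w - 30 = -30 + w$)
$T = 264$ ($T = \left(-11\right) \left(-24\right) = 264$)
$\left(-132 + z{\left(\left(-2 + 1\right)^{2} \right)}\right) T = \left(-132 - \left(30 - \left(-2 + 1\right)^{2}\right)\right) 264 = \left(-132 - \left(30 - \left(-1\right)^{2}\right)\right) 264 = \left(-132 + \left(-30 + 1\right)\right) 264 = \left(-132 - 29\right) 264 = \left(-161\right) 264 = -42504$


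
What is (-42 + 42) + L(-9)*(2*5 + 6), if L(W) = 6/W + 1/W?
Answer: -112/9 ≈ -12.444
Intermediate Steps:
L(W) = 7/W (L(W) = 6/W + 1/W = 7/W)
(-42 + 42) + L(-9)*(2*5 + 6) = (-42 + 42) + (7/(-9))*(2*5 + 6) = 0 + (7*(-⅑))*(10 + 6) = 0 - 7/9*16 = 0 - 112/9 = -112/9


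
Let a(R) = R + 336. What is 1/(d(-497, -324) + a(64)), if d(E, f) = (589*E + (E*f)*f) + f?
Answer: -1/52465729 ≈ -1.9060e-8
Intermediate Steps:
a(R) = 336 + R
d(E, f) = f + 589*E + E*f**2 (d(E, f) = (589*E + E*f**2) + f = f + 589*E + E*f**2)
1/(d(-497, -324) + a(64)) = 1/((-324 + 589*(-497) - 497*(-324)**2) + (336 + 64)) = 1/((-324 - 292733 - 497*104976) + 400) = 1/((-324 - 292733 - 52173072) + 400) = 1/(-52466129 + 400) = 1/(-52465729) = -1/52465729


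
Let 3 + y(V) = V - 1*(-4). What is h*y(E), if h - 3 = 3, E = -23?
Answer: -132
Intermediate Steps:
y(V) = 1 + V (y(V) = -3 + (V - 1*(-4)) = -3 + (V + 4) = -3 + (4 + V) = 1 + V)
h = 6 (h = 3 + 3 = 6)
h*y(E) = 6*(1 - 23) = 6*(-22) = -132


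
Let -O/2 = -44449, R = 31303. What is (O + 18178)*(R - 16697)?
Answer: 1563952056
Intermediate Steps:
O = 88898 (O = -2*(-44449) = 88898)
(O + 18178)*(R - 16697) = (88898 + 18178)*(31303 - 16697) = 107076*14606 = 1563952056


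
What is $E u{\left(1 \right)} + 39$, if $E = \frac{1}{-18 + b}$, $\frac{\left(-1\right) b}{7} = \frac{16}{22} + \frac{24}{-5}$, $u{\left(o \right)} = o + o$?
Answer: $\frac{11326}{289} \approx 39.19$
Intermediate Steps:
$u{\left(o \right)} = 2 o$
$b = \frac{1568}{55}$ ($b = - 7 \left(\frac{16}{22} + \frac{24}{-5}\right) = - 7 \left(16 \cdot \frac{1}{22} + 24 \left(- \frac{1}{5}\right)\right) = - 7 \left(\frac{8}{11} - \frac{24}{5}\right) = \left(-7\right) \left(- \frac{224}{55}\right) = \frac{1568}{55} \approx 28.509$)
$E = \frac{55}{578}$ ($E = \frac{1}{-18 + \frac{1568}{55}} = \frac{1}{\frac{578}{55}} = \frac{55}{578} \approx 0.095156$)
$E u{\left(1 \right)} + 39 = \frac{55 \cdot 2 \cdot 1}{578} + 39 = \frac{55}{578} \cdot 2 + 39 = \frac{55}{289} + 39 = \frac{11326}{289}$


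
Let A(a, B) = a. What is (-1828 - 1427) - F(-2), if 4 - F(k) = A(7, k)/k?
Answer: -6525/2 ≈ -3262.5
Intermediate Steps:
F(k) = 4 - 7/k
(-1828 - 1427) - F(-2) = (-1828 - 1427) - (4 - 7/(-2)) = -3255 - (4 - 7*(-1/2)) = -3255 - (4 + 7/2) = -3255 - 1*15/2 = -3255 - 15/2 = -6525/2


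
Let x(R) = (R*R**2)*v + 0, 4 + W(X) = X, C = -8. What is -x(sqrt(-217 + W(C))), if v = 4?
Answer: 916*I*sqrt(229) ≈ 13862.0*I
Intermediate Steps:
W(X) = -4 + X
x(R) = 4*R**3 (x(R) = (R*R**2)*4 + 0 = R**3*4 + 0 = 4*R**3 + 0 = 4*R**3)
-x(sqrt(-217 + W(C))) = -4*(sqrt(-217 + (-4 - 8)))**3 = -4*(sqrt(-217 - 12))**3 = -4*(sqrt(-229))**3 = -4*(I*sqrt(229))**3 = -4*(-229*I*sqrt(229)) = -(-916)*I*sqrt(229) = 916*I*sqrt(229)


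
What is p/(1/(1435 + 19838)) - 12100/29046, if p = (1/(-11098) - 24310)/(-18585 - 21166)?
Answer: 83349087903653899/6406917272754 ≈ 13009.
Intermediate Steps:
p = 269792381/441156598 (p = (-1/11098 - 24310)/(-39751) = -269792381/11098*(-1/39751) = 269792381/441156598 ≈ 0.61156)
p/(1/(1435 + 19838)) - 12100/29046 = 269792381/(441156598*(1/(1435 + 19838))) - 12100/29046 = 269792381/(441156598*(1/21273)) - 12100*1/29046 = 269792381/(441156598*(1/21273)) - 6050/14523 = (269792381/441156598)*21273 - 6050/14523 = 5739293321013/441156598 - 6050/14523 = 83349087903653899/6406917272754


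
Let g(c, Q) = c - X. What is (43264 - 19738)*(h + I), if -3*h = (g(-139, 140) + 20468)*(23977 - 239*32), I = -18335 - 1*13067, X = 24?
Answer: -2600834988942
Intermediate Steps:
g(c, Q) = -24 + c (g(c, Q) = c - 1*24 = c - 24 = -24 + c)
I = -31402 (I = -18335 - 13067 = -31402)
h = -110520115 (h = -((-24 - 139) + 20468)*(23977 - 239*32)/3 = -(-163 + 20468)*(23977 - 7648)/3 = -20305*16329/3 = -1/3*331560345 = -110520115)
(43264 - 19738)*(h + I) = (43264 - 19738)*(-110520115 - 31402) = 23526*(-110551517) = -2600834988942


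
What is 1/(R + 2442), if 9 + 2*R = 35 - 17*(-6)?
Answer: 1/2506 ≈ 0.00039904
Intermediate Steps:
R = 64 (R = -9/2 + (35 - 17*(-6))/2 = -9/2 + (35 + 102)/2 = -9/2 + (1/2)*137 = -9/2 + 137/2 = 64)
1/(R + 2442) = 1/(64 + 2442) = 1/2506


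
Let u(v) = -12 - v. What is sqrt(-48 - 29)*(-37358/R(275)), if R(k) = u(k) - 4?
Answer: 37358*I*sqrt(77)/291 ≈ 1126.5*I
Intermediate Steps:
R(k) = -16 - k (R(k) = (-12 - k) - 4 = -16 - k)
sqrt(-48 - 29)*(-37358/R(275)) = sqrt(-48 - 29)*(-37358/(-16 - 1*275)) = sqrt(-77)*(-37358/(-16 - 275)) = (I*sqrt(77))*(-37358/(-291)) = (I*sqrt(77))*(-37358*(-1/291)) = (I*sqrt(77))*(37358/291) = 37358*I*sqrt(77)/291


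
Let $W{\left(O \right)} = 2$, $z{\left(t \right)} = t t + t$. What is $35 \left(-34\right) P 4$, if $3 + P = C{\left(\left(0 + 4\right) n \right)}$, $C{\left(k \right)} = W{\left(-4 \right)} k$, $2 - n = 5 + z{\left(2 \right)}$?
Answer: $357000$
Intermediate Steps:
$z{\left(t \right)} = t + t^{2}$ ($z{\left(t \right)} = t^{2} + t = t + t^{2}$)
$n = -9$ ($n = 2 - \left(5 + 2 \left(1 + 2\right)\right) = 2 - \left(5 + 2 \cdot 3\right) = 2 - \left(5 + 6\right) = 2 - 11 = -9$)
$C{\left(k \right)} = 2 k$
$P = -75$ ($P = -3 + 2 \left(0 + 4\right) \left(-9\right) = -3 + 2 \cdot 4 \left(-9\right) = -3 + 2 \left(-36\right) = -3 - 72 = -75$)
$35 \left(-34\right) P 4 = 35 \left(-34\right) \left(\left(-75\right) 4\right) = \left(-1190\right) \left(-300\right) = 357000$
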